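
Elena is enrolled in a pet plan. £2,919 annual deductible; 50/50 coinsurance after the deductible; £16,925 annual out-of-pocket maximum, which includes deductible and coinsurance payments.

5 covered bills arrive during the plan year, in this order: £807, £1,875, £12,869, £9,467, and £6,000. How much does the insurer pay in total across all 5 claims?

£14,093

Claim 1 (£807): fully absorbed by the deductible. Cost to owner: £807. OOP to date £807. Insurer: £807 − £807 = £0.
Claim 2 (£1,875): fully absorbed by the deductible. Owner pays £1,875; OOP now £2,682. Insurer: £1,875 − £1,875 = £0.
Claim 3 (£12,869): deductible takes £237, £12,632 remains; owner's 50% is £6,316. Owner pays £6,553; OOP now £9,235. Plan pays £12,869 − £6,553 = £6,316.
Claim 4 (£9,467): deductible met; 50% of £9,467 = £4,733.50. Owner owes £4,733.50 (running OOP £13,968.50). Insurer: £9,467 − £4,733.50 = £4,733.50.
Claim 5 (£6,000): deductible already satisfied, so owner's share is 50% × £6,000 = £3,000. OOP would hit £16,968.50 > £16,925, so the cap limits the owner to £16,925 − £13,968.50 = £2,956.50. Insurer: £6,000 − £2,956.50 = £3,043.50.
Insurer total: £0 + £0 + £6,316 + £4,733.50 + £3,043.50 = £14,093.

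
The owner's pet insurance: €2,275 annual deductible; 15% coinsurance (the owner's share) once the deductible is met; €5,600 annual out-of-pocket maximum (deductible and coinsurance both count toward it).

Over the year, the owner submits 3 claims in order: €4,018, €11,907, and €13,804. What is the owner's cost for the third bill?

€1,277.50

Claim 1 — €4,018: €2,275 to deductible, leaving €1,743; owner's 15% is €261.45. Owner pays €2,536.45; OOP now €2,536.45.
Claim 2 — €11,907: 15% coinsurance on €11,907 = €1,786.05. Owner pays €1,786.05; OOP now €4,322.50.
Claim 3 — €13,804: deductible met; 15% of €13,804 = €2,070.60. Adding that to €4,322.50 gives €6,393.10, past the €5,600 cap; owner pays only €5,600 − €4,322.50 = €1,277.50.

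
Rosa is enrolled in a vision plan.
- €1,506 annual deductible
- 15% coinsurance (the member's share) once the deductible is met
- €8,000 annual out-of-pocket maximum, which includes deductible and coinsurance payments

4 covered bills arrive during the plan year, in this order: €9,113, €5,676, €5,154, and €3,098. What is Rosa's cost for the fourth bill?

#1 (€9,113): deductible takes €1,506, €7,607 remains; 15% of €7,607 = €1,141.05. Member owes €2,647.05 (running OOP €2,647.05).
#2 (€5,676): 15% coinsurance on €5,676 = €851.40. Member pays €851.40; OOP now €3,498.45.
#3 (€5,154): deductible already satisfied, so member's share is 15% × €5,154 = €773.10. Member owes €773.10 (running OOP €4,271.55).
#4 (€3,098): deductible met; 15% of €3,098 = €464.70. Member owes €464.70 (running OOP €4,736.25).

€464.70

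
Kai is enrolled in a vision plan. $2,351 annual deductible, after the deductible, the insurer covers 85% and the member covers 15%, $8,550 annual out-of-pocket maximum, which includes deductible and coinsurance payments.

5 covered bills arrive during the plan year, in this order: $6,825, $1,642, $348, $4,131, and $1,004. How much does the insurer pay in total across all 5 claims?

Bill 1, $6,825: $2,351 finishes the deductible; $4,474 goes to coinsurance; coinsurance $4,474 × 15% = $671.10. Member owes $3,022.10 (running OOP $3,022.10). Plan pays $6,825 − $3,022.10 = $3,802.90.
Bill 2, $1,642: 15% coinsurance on $1,642 = $246.30. Cost to member: $246.30. OOP to date $3,268.40. Plan pays $1,642 − $246.30 = $1,395.70.
Bill 3, $348: 15% coinsurance on $348 = $52.20. Member owes $52.20 (running OOP $3,320.60). Insurer: $348 − $52.20 = $295.80.
Bill 4, $4,131: deductible met; 15% of $4,131 = $619.65. Member owes $619.65 (running OOP $3,940.25). Plan pays $4,131 − $619.65 = $3,511.35.
Bill 5, $1,004: 15% coinsurance on $1,004 = $150.60. Member owes $150.60 (running OOP $4,090.85). Plan pays $1,004 − $150.60 = $853.40.
Insurer total: $3,802.90 + $1,395.70 + $295.80 + $3,511.35 + $853.40 = $9,859.15.

$9,859.15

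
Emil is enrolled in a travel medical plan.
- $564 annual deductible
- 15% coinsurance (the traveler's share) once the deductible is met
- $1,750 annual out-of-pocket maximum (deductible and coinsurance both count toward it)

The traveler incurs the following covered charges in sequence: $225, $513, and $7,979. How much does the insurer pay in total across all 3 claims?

$6,967

Bill 1, $225: all of it applies to the deductible. Traveler pays $225; OOP now $225. Plan pays $225 − $225 = $0.
Bill 2, $513: $339 to deductible, leaving $174; 15% of $174 = $26.10. Traveler owes $365.10 (running OOP $590.10). Insurer: $513 − $365.10 = $147.90.
Bill 3, $7,979: deductible met; 15% of $7,979 = $1,196.85. Adding that to $590.10 gives $1,786.95, past the $1,750 cap; traveler pays only $1,750 − $590.10 = $1,159.90. Plan pays $7,979 − $1,159.90 = $6,819.10.
Insurer total: $0 + $147.90 + $6,819.10 = $6,967.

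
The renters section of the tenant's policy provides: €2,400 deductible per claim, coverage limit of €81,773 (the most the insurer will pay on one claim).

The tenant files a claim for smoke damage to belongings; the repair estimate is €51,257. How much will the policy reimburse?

Less the €2,400 deductible: €51,257 − €2,400 = €48,857.
€48,857 ≤ €81,773, so the limit doesn't bind; insurer pays €48,857.

€48,857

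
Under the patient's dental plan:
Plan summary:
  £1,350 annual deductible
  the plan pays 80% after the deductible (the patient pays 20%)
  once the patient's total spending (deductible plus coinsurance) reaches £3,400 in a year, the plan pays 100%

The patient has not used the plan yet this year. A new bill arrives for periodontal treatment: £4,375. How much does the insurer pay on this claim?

Deductible not yet touched, so the first £1,350 of the bill goes to the deductible.
After the £1,350 deductible portion, £4,375 − £1,350 = £3,025 is subject to coinsurance.
20% of £3,025 = £605 falls to the patient.
Patient responsibility before any cap: £1,350 + £605 = £1,955.
Cumulative spending £0 + £1,955 = £1,955 stays under the £3,400 maximum.
The plan picks up £4,375 − £1,955 = £2,420.

£2,420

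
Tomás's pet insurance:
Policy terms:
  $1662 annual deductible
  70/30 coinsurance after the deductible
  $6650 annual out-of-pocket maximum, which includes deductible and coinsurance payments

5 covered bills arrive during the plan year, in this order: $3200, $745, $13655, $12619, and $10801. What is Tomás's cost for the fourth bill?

Bill 1, $3200: $1662 to deductible, leaving $1538; 30% of $1538 = $461.40. Owner owes $2123.40 (running OOP $2123.40).
Bill 2, $745: deductible met; 30% of $745 = $223.50. Owner owes $223.50 (running OOP $2346.90).
Bill 3, $13655: deductible met; 30% of $13655 = $4096.50. Owner owes $4096.50 (running OOP $6443.40).
Bill 4, $12619: 30% coinsurance on $12619 = $3785.70. OOP would hit $10229.10 > $6650, so the cap limits the owner to $6650 − $6443.40 = $206.60.

$206.60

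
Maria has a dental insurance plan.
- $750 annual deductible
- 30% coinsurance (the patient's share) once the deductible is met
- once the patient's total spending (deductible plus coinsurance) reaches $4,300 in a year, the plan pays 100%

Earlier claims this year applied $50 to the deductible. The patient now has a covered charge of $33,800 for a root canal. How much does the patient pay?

$50 of the $750 deductible is already met, leaving $700.
The remaining $33,100 (= $33,800 − $700) moves to coinsurance.
Coinsurance: $33,100 × 30% = $9,930.
Patient responsibility before any cap: $700 + $9,930 = $10,630.
That would bring total out-of-pocket to $10,680, past the $4,300 cap. The patient is capped at $4,300 − $50 = $4,250 on this claim.

$4,250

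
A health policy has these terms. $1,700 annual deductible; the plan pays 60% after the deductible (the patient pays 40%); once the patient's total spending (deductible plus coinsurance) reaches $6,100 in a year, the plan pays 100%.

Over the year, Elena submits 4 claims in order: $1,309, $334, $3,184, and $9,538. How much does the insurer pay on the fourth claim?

Bill 1, $1,309: all of it applies to the deductible. Patient pays $1,309; OOP now $1,309. Insurer: $1,309 − $1,309 = $0.
Bill 2, $334: all of it applies to the deductible. Patient pays $334; OOP now $1,643. Insurer: $334 − $334 = $0.
Bill 3, $3,184: deductible takes $57, $3,127 remains; patient's 40% is $1,250.80. Patient pays $1,307.80; OOP now $2,950.80. Plan pays $3,184 − $1,307.80 = $1,876.20.
Bill 4, $9,538: deductible met; 40% of $9,538 = $3,815.20. That would push OOP to $6,766, over the $6,100 cap, so patient pays $6,100 − $2,950.80 = $3,149.20. Insurer: $9,538 − $3,149.20 = $6,388.80.

$6,388.80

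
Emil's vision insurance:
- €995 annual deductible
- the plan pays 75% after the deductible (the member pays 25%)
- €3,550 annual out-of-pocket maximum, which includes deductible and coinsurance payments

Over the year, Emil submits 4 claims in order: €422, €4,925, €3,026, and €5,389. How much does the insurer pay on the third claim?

€2,269.50

Bill 1, €422: all of it applies to the deductible. Cost to member: €422. OOP to date €422. Plan pays €422 − €422 = €0.
Bill 2, €4,925: deductible takes €573, €4,352 remains; coinsurance €4,352 × 25% = €1,088. Member pays €1,661; OOP now €2,083. Insurer: €4,925 − €1,661 = €3,264.
Bill 3, €3,026: deductible already satisfied, so member's share is 25% × €3,026 = €756.50. Member owes €756.50 (running OOP €2,839.50). Insurer: €3,026 − €756.50 = €2,269.50.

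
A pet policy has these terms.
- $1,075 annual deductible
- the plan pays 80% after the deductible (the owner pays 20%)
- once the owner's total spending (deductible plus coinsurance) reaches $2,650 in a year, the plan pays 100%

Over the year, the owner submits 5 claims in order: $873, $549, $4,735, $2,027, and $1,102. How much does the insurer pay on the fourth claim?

$1,621.60

#1 ($873): all of it applies to the deductible. Owner owes $873 (running OOP $873). Plan pays $873 − $873 = $0.
#2 ($549): $202 to deductible, leaving $347; owner's 20% is $69.40. Owner pays $271.40; OOP now $1,144.40. Insurer: $549 − $271.40 = $277.60.
#3 ($4,735): 20% coinsurance on $4,735 = $947. Owner pays $947; OOP now $2,091.40. Plan pays $4,735 − $947 = $3,788.
#4 ($2,027): deductible already satisfied, so owner's share is 20% × $2,027 = $405.40. Cost to owner: $405.40. OOP to date $2,496.80. Insurer: $2,027 − $405.40 = $1,621.60.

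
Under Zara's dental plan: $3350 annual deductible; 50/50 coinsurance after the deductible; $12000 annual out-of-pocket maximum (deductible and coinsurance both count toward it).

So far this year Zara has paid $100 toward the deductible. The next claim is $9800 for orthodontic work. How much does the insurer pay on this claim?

$3275

$100 of the $3350 deductible is already met, leaving $3250.
The remaining $6550 (= $9800 − $3250) moves to coinsurance.
Patient's 50% share of $6550 is $3275.
That puts the patient's cost at $3250 + $3275 = $6525 before any cap.
Total out-of-pocket so far would be $100 + $6525 = $6625, below the $12000 cap — no reduction.
Insurer pays the balance: $9800 − $6525 = $3275.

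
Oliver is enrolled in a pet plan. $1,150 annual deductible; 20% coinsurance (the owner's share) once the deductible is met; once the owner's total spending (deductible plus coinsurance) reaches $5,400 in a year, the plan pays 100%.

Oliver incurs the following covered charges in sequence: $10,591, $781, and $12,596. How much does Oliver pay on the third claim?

$2,205.60

Claim 1 ($10,591): $1,150 finishes the deductible; $9,441 goes to coinsurance; owner's 20% is $1,888.20. Owner pays $3,038.20; OOP now $3,038.20.
Claim 2 ($781): deductible met; 20% of $781 = $156.20. Cost to owner: $156.20. OOP to date $3,194.40.
Claim 3 ($12,596): deductible already satisfied, so owner's share is 20% × $12,596 = $2,519.20. That would push OOP to $5,713.60, over the $5,400 cap, so owner pays $5,400 − $3,194.40 = $2,205.60.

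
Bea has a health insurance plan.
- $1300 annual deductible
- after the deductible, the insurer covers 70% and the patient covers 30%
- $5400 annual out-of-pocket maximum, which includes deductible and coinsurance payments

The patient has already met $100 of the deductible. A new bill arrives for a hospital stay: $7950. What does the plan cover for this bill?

$4725

Deductible still to meet: $1300 − $100 = $1200.
The remaining $6750 (= $7950 − $1200) moves to coinsurance.
Coinsurance: $6750 × 30% = $2025.
That puts the patient's cost at $1200 + $2025 = $3225 before any cap.
Cumulative spending $100 + $3225 = $3325 stays under the $5400 maximum.
The insurer covers the remainder: $7950 − $3225 = $4725.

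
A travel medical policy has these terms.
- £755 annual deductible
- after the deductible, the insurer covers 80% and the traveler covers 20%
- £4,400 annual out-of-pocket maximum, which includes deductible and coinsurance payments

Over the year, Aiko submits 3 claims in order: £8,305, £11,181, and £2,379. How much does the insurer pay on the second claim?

Claim 1 — £8,305: £755 to deductible, leaving £7,550; coinsurance £7,550 × 20% = £1,510. Traveler owes £2,265 (running OOP £2,265). Insurer: £8,305 − £2,265 = £6,040.
Claim 2 — £11,181: deductible met; 20% of £11,181 = £2,236.20. Adding that to £2,265 gives £4,501.20, past the £4,400 cap; traveler pays only £4,400 − £2,265 = £2,135. Insurer: £11,181 − £2,135 = £9,046.

£9,046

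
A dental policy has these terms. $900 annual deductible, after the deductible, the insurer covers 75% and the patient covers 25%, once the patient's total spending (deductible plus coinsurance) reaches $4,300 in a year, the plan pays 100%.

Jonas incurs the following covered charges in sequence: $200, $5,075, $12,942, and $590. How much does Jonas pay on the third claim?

Bill 1, $200: entire amount goes to the deductible. Patient owes $200 (running OOP $200).
Bill 2, $5,075: $700 to deductible, leaving $4,375; coinsurance $4,375 × 25% = $1,093.75. Patient pays $1,793.75; OOP now $1,993.75.
Bill 3, $12,942: deductible already satisfied, so patient's share is 25% × $12,942 = $3,235.50. OOP would hit $5,229.25 > $4,300, so the cap limits the patient to $4,300 − $1,993.75 = $2,306.25.

$2,306.25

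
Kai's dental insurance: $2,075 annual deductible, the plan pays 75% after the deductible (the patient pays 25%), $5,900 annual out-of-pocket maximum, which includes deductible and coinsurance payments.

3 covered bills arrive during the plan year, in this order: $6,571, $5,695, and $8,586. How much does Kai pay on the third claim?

Claim 1 — $6,571: deductible takes $2,075, $4,496 remains; patient's 25% is $1,124. Cost to patient: $3,199. OOP to date $3,199.
Claim 2 — $5,695: 25% coinsurance on $5,695 = $1,423.75. Cost to patient: $1,423.75. OOP to date $4,622.75.
Claim 3 — $8,586: deductible already satisfied, so patient's share is 25% × $8,586 = $2,146.50. That would push OOP to $6,769.25, over the $5,900 cap, so patient pays $5,900 − $4,622.75 = $1,277.25.

$1,277.25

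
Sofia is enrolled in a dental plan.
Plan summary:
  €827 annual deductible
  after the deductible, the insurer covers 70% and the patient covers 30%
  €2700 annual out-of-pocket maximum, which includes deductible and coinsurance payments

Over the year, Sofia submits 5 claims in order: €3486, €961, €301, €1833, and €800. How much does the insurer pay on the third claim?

€210.70

Claim 1 (€3486): €827 to deductible, leaving €2659; 30% of €2659 = €797.70. Patient owes €1624.70 (running OOP €1624.70). Plan pays €3486 − €1624.70 = €1861.30.
Claim 2 (€961): 30% coinsurance on €961 = €288.30. Patient pays €288.30; OOP now €1913. Insurer: €961 − €288.30 = €672.70.
Claim 3 (€301): deductible already satisfied, so patient's share is 30% × €301 = €90.30. Patient pays €90.30; OOP now €2003.30. Plan pays €301 − €90.30 = €210.70.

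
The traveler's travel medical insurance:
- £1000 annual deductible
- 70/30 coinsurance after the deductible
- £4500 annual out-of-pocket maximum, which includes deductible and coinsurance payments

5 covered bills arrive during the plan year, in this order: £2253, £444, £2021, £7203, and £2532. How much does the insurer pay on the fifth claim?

£2308.30

Claim 1 (£2253): £1000 finishes the deductible; £1253 goes to coinsurance; traveler's 30% is £375.90. Traveler owes £1375.90 (running OOP £1375.90). Insurer: £2253 − £1375.90 = £877.10.
Claim 2 (£444): 30% coinsurance on £444 = £133.20. Traveler pays £133.20; OOP now £1509.10. Insurer: £444 − £133.20 = £310.80.
Claim 3 (£2021): 30% coinsurance on £2021 = £606.30. Traveler owes £606.30 (running OOP £2115.40). Plan pays £2021 − £606.30 = £1414.70.
Claim 4 (£7203): 30% coinsurance on £7203 = £2160.90. Traveler owes £2160.90 (running OOP £4276.30). Insurer: £7203 − £2160.90 = £5042.10.
Claim 5 (£2532): 30% coinsurance on £2532 = £759.60. OOP would hit £5035.90 > £4500, so the cap limits the traveler to £4500 − £4276.30 = £223.70. Insurer: £2532 − £223.70 = £2308.30.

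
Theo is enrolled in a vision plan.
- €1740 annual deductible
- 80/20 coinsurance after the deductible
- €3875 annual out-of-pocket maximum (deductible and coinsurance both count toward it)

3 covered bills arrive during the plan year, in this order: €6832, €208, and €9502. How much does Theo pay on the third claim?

#1 (€6832): deductible takes €1740, €5092 remains; coinsurance €5092 × 20% = €1018.40. Member owes €2758.40 (running OOP €2758.40).
#2 (€208): deductible already satisfied, so member's share is 20% × €208 = €41.60. Cost to member: €41.60. OOP to date €2800.
#3 (€9502): 20% coinsurance on €9502 = €1900.40. OOP would hit €4700.40 > €3875, so the cap limits the member to €3875 − €2800 = €1075.

€1075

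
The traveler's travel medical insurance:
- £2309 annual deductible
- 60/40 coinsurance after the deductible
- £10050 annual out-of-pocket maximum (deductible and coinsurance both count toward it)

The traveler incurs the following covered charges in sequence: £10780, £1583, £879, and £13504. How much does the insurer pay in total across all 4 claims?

Bill 1, £10780: £2309 finishes the deductible; £8471 goes to coinsurance; coinsurance £8471 × 40% = £3388.40. Traveler owes £5697.40 (running OOP £5697.40). Insurer: £10780 − £5697.40 = £5082.60.
Bill 2, £1583: 40% coinsurance on £1583 = £633.20. Traveler owes £633.20 (running OOP £6330.60). Plan pays £1583 − £633.20 = £949.80.
Bill 3, £879: deductible met; 40% of £879 = £351.60. Traveler pays £351.60; OOP now £6682.20. Plan pays £879 − £351.60 = £527.40.
Bill 4, £13504: 40% coinsurance on £13504 = £5401.60. OOP would hit £12083.80 > £10050, so the cap limits the traveler to £10050 − £6682.20 = £3367.80. Plan pays £13504 − £3367.80 = £10136.20.
Insurer total = bills − traveler's total = £26746 − £10050 = £16696.

£16696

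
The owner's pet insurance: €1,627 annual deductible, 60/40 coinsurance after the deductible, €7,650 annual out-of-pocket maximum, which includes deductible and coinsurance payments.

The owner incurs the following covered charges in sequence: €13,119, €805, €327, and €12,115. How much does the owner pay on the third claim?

€130.80

Claim 1 (€13,119): €1,627 finishes the deductible; €11,492 goes to coinsurance; 40% of €11,492 = €4,596.80. Owner pays €6,223.80; OOP now €6,223.80.
Claim 2 (€805): deductible already satisfied, so owner's share is 40% × €805 = €322. Cost to owner: €322. OOP to date €6,545.80.
Claim 3 (€327): 40% coinsurance on €327 = €130.80. Cost to owner: €130.80. OOP to date €6,676.60.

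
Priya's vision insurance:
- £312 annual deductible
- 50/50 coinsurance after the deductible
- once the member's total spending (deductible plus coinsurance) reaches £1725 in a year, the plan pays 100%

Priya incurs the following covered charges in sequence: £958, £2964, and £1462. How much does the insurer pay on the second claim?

Bill 1, £958: deductible takes £312, £646 remains; coinsurance £646 × 50% = £323. Member pays £635; OOP now £635. Plan pays £958 − £635 = £323.
Bill 2, £2964: deductible already satisfied, so member's share is 50% × £2964 = £1482. That would push OOP to £2117, over the £1725 cap, so member pays £1725 − £635 = £1090. Plan pays £2964 − £1090 = £1874.

£1874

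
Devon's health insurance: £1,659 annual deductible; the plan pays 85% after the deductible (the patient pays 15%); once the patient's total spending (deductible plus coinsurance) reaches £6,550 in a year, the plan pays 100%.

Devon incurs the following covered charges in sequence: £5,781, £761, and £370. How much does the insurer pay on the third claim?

£314.50

Claim 1 — £5,781: £1,659 finishes the deductible; £4,122 goes to coinsurance; coinsurance £4,122 × 15% = £618.30. Cost to patient: £2,277.30. OOP to date £2,277.30. Insurer: £5,781 − £2,277.30 = £3,503.70.
Claim 2 — £761: 15% coinsurance on £761 = £114.15. Patient owes £114.15 (running OOP £2,391.45). Insurer: £761 − £114.15 = £646.85.
Claim 3 — £370: deductible met; 15% of £370 = £55.50. Cost to patient: £55.50. OOP to date £2,446.95. Insurer: £370 − £55.50 = £314.50.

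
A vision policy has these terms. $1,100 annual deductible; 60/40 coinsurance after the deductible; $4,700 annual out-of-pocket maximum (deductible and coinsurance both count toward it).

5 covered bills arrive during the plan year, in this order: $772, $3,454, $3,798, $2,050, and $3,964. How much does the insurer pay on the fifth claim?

Bill 1, $772: all of it applies to the deductible. Member owes $772 (running OOP $772). Insurer: $772 − $772 = $0.
Bill 2, $3,454: $328 to deductible, leaving $3,126; 40% of $3,126 = $1,250.40. Member owes $1,578.40 (running OOP $2,350.40). Insurer: $3,454 − $1,578.40 = $1,875.60.
Bill 3, $3,798: deductible already satisfied, so member's share is 40% × $3,798 = $1,519.20. Member pays $1,519.20; OOP now $3,869.60. Plan pays $3,798 − $1,519.20 = $2,278.80.
Bill 4, $2,050: 40% coinsurance on $2,050 = $820. Member pays $820; OOP now $4,689.60. Insurer: $2,050 − $820 = $1,230.
Bill 5, $3,964: deductible already satisfied, so member's share is 40% × $3,964 = $1,585.60. OOP would hit $6,275.20 > $4,700, so the cap limits the member to $4,700 − $4,689.60 = $10.40. Plan pays $3,964 − $10.40 = $3,953.60.

$3,953.60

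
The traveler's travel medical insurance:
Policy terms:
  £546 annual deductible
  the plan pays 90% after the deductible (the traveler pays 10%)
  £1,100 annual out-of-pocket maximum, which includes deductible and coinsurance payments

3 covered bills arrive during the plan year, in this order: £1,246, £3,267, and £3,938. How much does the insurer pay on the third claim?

#1 (£1,246): £546 to deductible, leaving £700; 10% of £700 = £70. Traveler owes £616 (running OOP £616). Plan pays £1,246 − £616 = £630.
#2 (£3,267): deductible already satisfied, so traveler's share is 10% × £3,267 = £326.70. Traveler owes £326.70 (running OOP £942.70). Insurer: £3,267 − £326.70 = £2,940.30.
#3 (£3,938): 10% coinsurance on £3,938 = £393.80. Adding that to £942.70 gives £1,336.50, past the £1,100 cap; traveler pays only £1,100 − £942.70 = £157.30. Plan pays £3,938 − £157.30 = £3,780.70.

£3,780.70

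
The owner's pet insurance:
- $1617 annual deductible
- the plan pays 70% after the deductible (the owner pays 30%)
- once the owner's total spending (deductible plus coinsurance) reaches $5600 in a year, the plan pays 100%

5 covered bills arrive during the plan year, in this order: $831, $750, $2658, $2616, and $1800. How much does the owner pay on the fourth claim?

$784.80

#1 ($831): all of it applies to the deductible. Owner pays $831; OOP now $831.
#2 ($750): fully absorbed by the deductible. Cost to owner: $750. OOP to date $1581.
#3 ($2658): deductible takes $36, $2622 remains; coinsurance $2622 × 30% = $786.60. Cost to owner: $822.60. OOP to date $2403.60.
#4 ($2616): deductible met; 30% of $2616 = $784.80. Owner owes $784.80 (running OOP $3188.40).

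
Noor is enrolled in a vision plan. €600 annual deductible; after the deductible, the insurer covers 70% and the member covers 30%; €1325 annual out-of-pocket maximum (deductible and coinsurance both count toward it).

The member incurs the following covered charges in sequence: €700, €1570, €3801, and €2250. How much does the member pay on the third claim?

Claim 1 — €700: €600 finishes the deductible; €100 goes to coinsurance; coinsurance €100 × 30% = €30. Cost to member: €630. OOP to date €630.
Claim 2 — €1570: 30% coinsurance on €1570 = €471. Member pays €471; OOP now €1101.
Claim 3 — €3801: 30% coinsurance on €3801 = €1140.30. OOP would hit €2241.30 > €1325, so the cap limits the member to €1325 − €1101 = €224.

€224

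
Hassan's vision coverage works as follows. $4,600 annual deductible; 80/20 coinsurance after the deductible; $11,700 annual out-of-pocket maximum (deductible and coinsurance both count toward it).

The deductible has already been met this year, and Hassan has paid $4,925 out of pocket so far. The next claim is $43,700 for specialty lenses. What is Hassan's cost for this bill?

The deductible is already satisfied, so the full bill goes to coinsurance.
20% of $43,700 = $8,740 falls to the member.
That would bring total out-of-pocket to $13,665, past the $11,700 cap. The member is capped at $11,700 − $4,925 = $6,775 on this claim.

$6,775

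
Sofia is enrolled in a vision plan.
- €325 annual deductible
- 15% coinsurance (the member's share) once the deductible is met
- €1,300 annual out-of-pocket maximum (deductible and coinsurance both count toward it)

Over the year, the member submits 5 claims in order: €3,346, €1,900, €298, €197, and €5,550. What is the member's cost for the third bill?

Claim 1 — €3,346: deductible takes €325, €3,021 remains; 15% of €3,021 = €453.15. Member owes €778.15 (running OOP €778.15).
Claim 2 — €1,900: 15% coinsurance on €1,900 = €285. Member owes €285 (running OOP €1,063.15).
Claim 3 — €298: deductible already satisfied, so member's share is 15% × €298 = €44.70. Cost to member: €44.70. OOP to date €1,107.85.

€44.70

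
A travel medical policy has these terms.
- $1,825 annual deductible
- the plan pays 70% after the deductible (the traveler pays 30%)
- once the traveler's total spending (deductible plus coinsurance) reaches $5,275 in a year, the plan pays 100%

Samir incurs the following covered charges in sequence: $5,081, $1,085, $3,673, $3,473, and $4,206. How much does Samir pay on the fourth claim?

#1 ($5,081): $1,825 to deductible, leaving $3,256; 30% of $3,256 = $976.80. Traveler pays $2,801.80; OOP now $2,801.80.
#2 ($1,085): 30% coinsurance on $1,085 = $325.50. Traveler pays $325.50; OOP now $3,127.30.
#3 ($3,673): 30% coinsurance on $3,673 = $1,101.90. Cost to traveler: $1,101.90. OOP to date $4,229.20.
#4 ($3,473): 30% coinsurance on $3,473 = $1,041.90. Traveler pays $1,041.90; OOP now $5,271.10.

$1,041.90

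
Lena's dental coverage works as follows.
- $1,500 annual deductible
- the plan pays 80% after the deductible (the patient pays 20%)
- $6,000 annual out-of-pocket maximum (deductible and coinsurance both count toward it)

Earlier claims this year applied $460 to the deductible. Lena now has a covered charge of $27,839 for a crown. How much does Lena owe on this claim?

$5,540

$460 of the $1,500 deductible is already met, leaving $1,040.
After the $1,040 deductible portion, $27,839 − $1,040 = $26,799 is subject to coinsurance.
20% of $26,799 = $5,359.80 falls to the patient.
That puts the patient's cost at $1,040 + $5,359.80 = $6,399.80 before any cap.
Adding $6,399.80 to the $460 already spent would give $6,859.80, which exceeds the $6,000 cap; the patient pays just $6,000 − $460 = $5,540.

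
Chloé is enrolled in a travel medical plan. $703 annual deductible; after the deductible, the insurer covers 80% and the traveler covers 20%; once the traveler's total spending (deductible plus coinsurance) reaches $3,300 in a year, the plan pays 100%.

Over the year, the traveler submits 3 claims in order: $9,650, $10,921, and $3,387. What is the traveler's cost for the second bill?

$807.60

Claim 1 ($9,650): $703 to deductible, leaving $8,947; coinsurance $8,947 × 20% = $1,789.40. Cost to traveler: $2,492.40. OOP to date $2,492.40.
Claim 2 ($10,921): deductible already satisfied, so traveler's share is 20% × $10,921 = $2,184.20. OOP would hit $4,676.60 > $3,300, so the cap limits the traveler to $3,300 − $2,492.40 = $807.60.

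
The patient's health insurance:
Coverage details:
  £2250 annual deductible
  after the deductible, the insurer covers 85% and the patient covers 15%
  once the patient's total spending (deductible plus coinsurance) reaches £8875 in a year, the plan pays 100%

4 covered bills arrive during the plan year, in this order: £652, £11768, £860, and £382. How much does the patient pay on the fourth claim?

£57.30

#1 (£652): fully absorbed by the deductible. Patient owes £652 (running OOP £652).
#2 (£11768): £1598 finishes the deductible; £10170 goes to coinsurance; patient's 15% is £1525.50. Patient pays £3123.50; OOP now £3775.50.
#3 (£860): 15% coinsurance on £860 = £129. Patient owes £129 (running OOP £3904.50).
#4 (£382): 15% coinsurance on £382 = £57.30. Patient pays £57.30; OOP now £3961.80.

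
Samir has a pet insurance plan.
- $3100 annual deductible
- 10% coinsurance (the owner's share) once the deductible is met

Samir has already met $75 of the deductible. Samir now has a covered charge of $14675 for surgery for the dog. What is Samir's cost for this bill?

$4190

Remaining deductible: $3100 − $75 = $3025.
That leaves $14675 − $3025 = $11650 for coinsurance.
10% of $11650 = $1165 falls to the owner.
Owner responsibility: $3025 + $1165 = $4190.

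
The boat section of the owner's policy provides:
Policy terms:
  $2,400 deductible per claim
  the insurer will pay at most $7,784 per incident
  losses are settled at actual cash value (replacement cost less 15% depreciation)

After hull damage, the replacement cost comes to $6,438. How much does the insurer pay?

$3,072.30

At 15% depreciation, ACV = $6,438 − $965.70 = $5,472.30.
After the deductible, $5,472.30 − $2,400 = $3,072.30 remains.
$3,072.30 ≤ $7,784, so the limit doesn't bind; insurer pays $3,072.30.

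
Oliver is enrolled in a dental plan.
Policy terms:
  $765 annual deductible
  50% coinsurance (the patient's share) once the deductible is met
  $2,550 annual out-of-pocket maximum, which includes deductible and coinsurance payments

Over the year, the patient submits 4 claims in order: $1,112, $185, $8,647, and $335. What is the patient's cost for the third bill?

$1,519

#1 ($1,112): deductible takes $765, $347 remains; patient's 50% is $173.50. Patient owes $938.50 (running OOP $938.50).
#2 ($185): 50% coinsurance on $185 = $92.50. Patient owes $92.50 (running OOP $1,031).
#3 ($8,647): 50% coinsurance on $8,647 = $4,323.50. That would push OOP to $5,354.50, over the $2,550 cap, so patient pays $2,550 − $1,031 = $1,519.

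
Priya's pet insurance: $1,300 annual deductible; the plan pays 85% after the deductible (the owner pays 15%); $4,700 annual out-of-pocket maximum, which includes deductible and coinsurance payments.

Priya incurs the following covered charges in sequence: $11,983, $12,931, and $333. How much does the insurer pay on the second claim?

Claim 1 ($11,983): deductible takes $1,300, $10,683 remains; 15% of $10,683 = $1,602.45. Cost to owner: $2,902.45. OOP to date $2,902.45. Insurer: $11,983 − $2,902.45 = $9,080.55.
Claim 2 ($12,931): deductible met; 15% of $12,931 = $1,939.65. That would push OOP to $4,842.10, over the $4,700 cap, so owner pays $4,700 − $2,902.45 = $1,797.55. Plan pays $12,931 − $1,797.55 = $11,133.45.

$11,133.45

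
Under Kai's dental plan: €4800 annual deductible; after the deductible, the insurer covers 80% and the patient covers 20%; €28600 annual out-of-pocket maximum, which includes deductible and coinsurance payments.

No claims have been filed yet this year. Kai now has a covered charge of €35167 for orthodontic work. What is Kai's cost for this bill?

€10873.40

Nothing has been paid toward the €4800 deductible, so the first €4800 of this charge is applied there.
After the €4800 deductible portion, €35167 − €4800 = €30367 is subject to coinsurance.
20% of €30367 = €6073.40 falls to the patient.
Patient responsibility before any cap: €4800 + €6073.40 = €10873.40.
Total out-of-pocket so far would be €0 + €10873.40 = €10873.40, below the €28600 cap — no reduction.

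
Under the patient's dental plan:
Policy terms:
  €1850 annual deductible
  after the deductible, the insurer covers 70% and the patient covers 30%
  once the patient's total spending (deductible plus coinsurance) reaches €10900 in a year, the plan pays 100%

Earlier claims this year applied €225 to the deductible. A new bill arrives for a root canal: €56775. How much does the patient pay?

€10675

Remaining deductible: €1850 − €225 = €1625.
After the €1625 deductible portion, €56775 − €1625 = €55150 is subject to coinsurance.
Patient's 30% share of €55150 is €16545.
Patient responsibility before any cap: €1625 + €16545 = €18170.
Adding €18170 to the €225 already spent would give €18395, which exceeds the €10900 cap; the patient pays just €10900 − €225 = €10675.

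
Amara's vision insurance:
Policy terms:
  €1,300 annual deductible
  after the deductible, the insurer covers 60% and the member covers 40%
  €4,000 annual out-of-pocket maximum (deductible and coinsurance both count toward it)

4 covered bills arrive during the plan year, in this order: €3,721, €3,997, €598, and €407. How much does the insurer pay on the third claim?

€465.20

Bill 1, €3,721: €1,300 finishes the deductible; €2,421 goes to coinsurance; coinsurance €2,421 × 40% = €968.40. Member pays €2,268.40; OOP now €2,268.40. Plan pays €3,721 − €2,268.40 = €1,452.60.
Bill 2, €3,997: 40% coinsurance on €3,997 = €1,598.80. Member owes €1,598.80 (running OOP €3,867.20). Plan pays €3,997 − €1,598.80 = €2,398.20.
Bill 3, €598: deductible met; 40% of €598 = €239.20. OOP would hit €4,106.40 > €4,000, so the cap limits the member to €4,000 − €3,867.20 = €132.80. Plan pays €598 − €132.80 = €465.20.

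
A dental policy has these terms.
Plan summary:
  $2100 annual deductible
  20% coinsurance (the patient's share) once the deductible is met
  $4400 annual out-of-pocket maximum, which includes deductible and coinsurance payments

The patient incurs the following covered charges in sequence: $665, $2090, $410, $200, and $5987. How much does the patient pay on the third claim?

Bill 1, $665: entire amount goes to the deductible. Patient owes $665 (running OOP $665).
Bill 2, $2090: deductible takes $1435, $655 remains; 20% of $655 = $131. Patient pays $1566; OOP now $2231.
Bill 3, $410: deductible already satisfied, so patient's share is 20% × $410 = $82. Patient owes $82 (running OOP $2313).

$82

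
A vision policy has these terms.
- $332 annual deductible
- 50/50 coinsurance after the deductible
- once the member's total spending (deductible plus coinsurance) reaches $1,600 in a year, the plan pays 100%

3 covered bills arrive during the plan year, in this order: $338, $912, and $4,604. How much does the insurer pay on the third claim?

$3,795

Claim 1 ($338): $332 finishes the deductible; $6 goes to coinsurance; member's 50% is $3. Cost to member: $335. OOP to date $335. Plan pays $338 − $335 = $3.
Claim 2 ($912): deductible met; 50% of $912 = $456. Member owes $456 (running OOP $791). Insurer: $912 − $456 = $456.
Claim 3 ($4,604): deductible already satisfied, so member's share is 50% × $4,604 = $2,302. OOP would hit $3,093 > $1,600, so the cap limits the member to $1,600 − $791 = $809. Plan pays $4,604 − $809 = $3,795.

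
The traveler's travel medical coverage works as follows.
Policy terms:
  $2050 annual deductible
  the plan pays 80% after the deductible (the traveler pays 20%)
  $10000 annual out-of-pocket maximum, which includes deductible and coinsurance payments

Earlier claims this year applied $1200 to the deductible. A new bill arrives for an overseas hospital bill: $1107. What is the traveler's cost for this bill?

Remaining deductible: $2050 − $1200 = $850.
After the $850 deductible portion, $1107 − $850 = $257 is subject to coinsurance.
20% of $257 = $51.40 falls to the traveler.
Traveler responsibility before any cap: $850 + $51.40 = $901.40.
Cumulative spending $1200 + $901.40 = $2101.40 stays under the $10000 maximum.

$901.40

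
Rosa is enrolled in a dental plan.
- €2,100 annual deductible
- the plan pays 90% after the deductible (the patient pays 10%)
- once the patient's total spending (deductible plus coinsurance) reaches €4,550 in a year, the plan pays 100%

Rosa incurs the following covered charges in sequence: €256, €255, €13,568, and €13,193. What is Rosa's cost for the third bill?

€2,786.90

#1 (€256): all of it applies to the deductible. Cost to patient: €256. OOP to date €256.
#2 (€255): entire amount goes to the deductible. Cost to patient: €255. OOP to date €511.
#3 (€13,568): €1,589 finishes the deductible; €11,979 goes to coinsurance; patient's 10% is €1,197.90. Cost to patient: €2,786.90. OOP to date €3,297.90.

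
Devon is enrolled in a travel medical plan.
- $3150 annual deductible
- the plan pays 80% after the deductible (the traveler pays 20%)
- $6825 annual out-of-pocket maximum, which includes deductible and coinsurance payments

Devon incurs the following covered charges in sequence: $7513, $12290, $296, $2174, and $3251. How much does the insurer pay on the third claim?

Claim 1 — $7513: deductible takes $3150, $4363 remains; traveler's 20% is $872.60. Cost to traveler: $4022.60. OOP to date $4022.60. Plan pays $7513 − $4022.60 = $3490.40.
Claim 2 — $12290: 20% coinsurance on $12290 = $2458. Traveler owes $2458 (running OOP $6480.60). Insurer: $12290 − $2458 = $9832.
Claim 3 — $296: 20% coinsurance on $296 = $59.20. Cost to traveler: $59.20. OOP to date $6539.80. Insurer: $296 − $59.20 = $236.80.

$236.80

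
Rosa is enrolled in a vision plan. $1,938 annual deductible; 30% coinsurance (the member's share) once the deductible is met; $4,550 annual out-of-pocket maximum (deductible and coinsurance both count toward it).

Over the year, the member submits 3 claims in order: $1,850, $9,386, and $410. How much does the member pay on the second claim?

Claim 1 — $1,850: fully absorbed by the deductible. Cost to member: $1,850. OOP to date $1,850.
Claim 2 — $9,386: $88 to deductible, leaving $9,298; coinsurance $9,298 × 30% = $2,789.40. Deductible plus coinsurance: $88 + $2,789.40 = $2,877.40. Adding that to $1,850 gives $4,727.40, past the $4,550 cap; member pays only $4,550 − $1,850 = $2,700.

$2,700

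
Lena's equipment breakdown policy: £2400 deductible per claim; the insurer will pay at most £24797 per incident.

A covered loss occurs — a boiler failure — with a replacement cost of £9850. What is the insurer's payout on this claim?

Less the £2400 deductible: £9850 − £2400 = £7450.
£7450 is within the £24797 limit, so the insurer pays £7450.

£7450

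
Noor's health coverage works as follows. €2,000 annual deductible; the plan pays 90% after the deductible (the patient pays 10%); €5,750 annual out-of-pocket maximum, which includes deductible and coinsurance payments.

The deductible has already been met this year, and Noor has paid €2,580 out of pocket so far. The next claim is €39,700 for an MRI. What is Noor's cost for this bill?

€3,170

With the deductible met, the entire €39,700 is subject to coinsurance.
Patient's 10% share of €39,700 is €3,970.
That would bring total out-of-pocket to €6,550, past the €5,750 cap. The patient is capped at €5,750 − €2,580 = €3,170 on this claim.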